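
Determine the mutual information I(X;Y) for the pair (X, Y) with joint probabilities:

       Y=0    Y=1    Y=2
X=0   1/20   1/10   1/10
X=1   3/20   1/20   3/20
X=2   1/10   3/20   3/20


H(X) = 1.5589, H(Y) = 1.5710, H(X,Y) = 3.0710
I(X;Y) = H(X) + H(Y) - H(X,Y) = 0.0589 bits


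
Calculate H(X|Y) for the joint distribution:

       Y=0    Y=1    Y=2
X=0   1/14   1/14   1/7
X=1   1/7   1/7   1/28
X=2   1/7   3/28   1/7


H(X|Y) = Σ_y p(y) H(X|Y=y)
  p(Y=0) = 5/14, H(X|Y=0) = 1.5219
  p(Y=1) = 9/28, H(X|Y=1) = 1.5305
  p(Y=2) = 9/28, H(X|Y=2) = 1.3921
H(X|Y) = 0.3571×1.5219 + 0.3214×1.5305 + 0.3214×1.3921 = 1.4830 bits


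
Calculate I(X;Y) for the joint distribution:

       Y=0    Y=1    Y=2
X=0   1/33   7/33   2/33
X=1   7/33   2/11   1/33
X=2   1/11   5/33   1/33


H(X) = 1.5580, H(Y) = 1.3743, H(X,Y) = 2.8269
I(X;Y) = H(X) + H(Y) - H(X,Y) = 0.1054 bits


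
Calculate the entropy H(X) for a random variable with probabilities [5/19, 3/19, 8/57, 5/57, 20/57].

H(X) = -Σ p(x) log₂ p(x)
  -5/19 × log₂(5/19) = 0.5068
  -3/19 × log₂(3/19) = 0.4205
  -8/57 × log₂(8/57) = 0.3976
  -5/57 × log₂(5/57) = 0.3080
  -20/57 × log₂(20/57) = 0.5302
H(X) = 2.1630 bits


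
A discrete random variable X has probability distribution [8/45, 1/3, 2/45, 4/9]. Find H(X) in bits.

H(X) = -Σ p(x) log₂ p(x)
  -8/45 × log₂(8/45) = 0.4430
  -1/3 × log₂(1/3) = 0.5283
  -2/45 × log₂(2/45) = 0.1996
  -4/9 × log₂(4/9) = 0.5200
H(X) = 1.6909 bits


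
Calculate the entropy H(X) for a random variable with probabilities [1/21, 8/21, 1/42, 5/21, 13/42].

H(X) = -Σ p(x) log₂ p(x)
  -1/21 × log₂(1/21) = 0.2092
  -8/21 × log₂(8/21) = 0.5304
  -1/42 × log₂(1/42) = 0.1284
  -5/21 × log₂(5/21) = 0.4929
  -13/42 × log₂(13/42) = 0.5237
H(X) = 1.8846 bits


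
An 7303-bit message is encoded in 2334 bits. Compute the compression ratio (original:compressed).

Compression ratio = Original / Compressed
= 7303 / 2334 = 3.13:1


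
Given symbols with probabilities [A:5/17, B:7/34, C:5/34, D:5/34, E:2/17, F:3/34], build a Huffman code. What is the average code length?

Huffman tree construction:
Combine smallest probabilities repeatedly
Resulting codes:
  A: 10 (length 2)
  B: 00 (length 2)
  C: 110 (length 3)
  D: 111 (length 3)
  E: 011 (length 3)
  F: 010 (length 3)
Average length = Σ p(s) × length(s) = 2.5000 bits


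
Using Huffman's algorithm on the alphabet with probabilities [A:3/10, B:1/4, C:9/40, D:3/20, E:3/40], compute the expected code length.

Huffman tree construction:
Combine smallest probabilities repeatedly
Resulting codes:
  A: 11 (length 2)
  B: 10 (length 2)
  C: 00 (length 2)
  D: 011 (length 3)
  E: 010 (length 3)
Average length = Σ p(s) × length(s) = 2.2250 bits


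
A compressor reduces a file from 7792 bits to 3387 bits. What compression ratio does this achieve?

Compression ratio = Original / Compressed
= 7792 / 3387 = 2.30:1


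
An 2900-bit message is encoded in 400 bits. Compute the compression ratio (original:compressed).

Compression ratio = Original / Compressed
= 2900 / 400 = 7.25:1


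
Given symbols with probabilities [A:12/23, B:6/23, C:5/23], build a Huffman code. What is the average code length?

Huffman tree construction:
Combine smallest probabilities repeatedly
Resulting codes:
  A: 1 (length 1)
  B: 01 (length 2)
  C: 00 (length 2)
Average length = Σ p(s) × length(s) = 1.4783 bits


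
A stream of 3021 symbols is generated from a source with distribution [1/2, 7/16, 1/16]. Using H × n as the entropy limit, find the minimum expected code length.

Entropy H = 1.2718 bits/symbol
Minimum bits = H × n = 1.2718 × 3021
= 3842.05 bits


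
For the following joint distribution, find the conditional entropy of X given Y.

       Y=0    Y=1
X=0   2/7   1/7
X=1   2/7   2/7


H(X|Y) = Σ_y p(y) H(X|Y=y)
  p(Y=0) = 4/7, H(X|Y=0) = 1.0000
  p(Y=1) = 3/7, H(X|Y=1) = 0.9183
H(X|Y) = 0.5714×1.0000 + 0.4286×0.9183 = 0.9650 bits


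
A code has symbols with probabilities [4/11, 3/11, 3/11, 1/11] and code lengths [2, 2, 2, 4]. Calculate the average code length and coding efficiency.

Average length L = Σ p_i × l_i = 2.1818 bits
Entropy H = 1.8676 bits
Efficiency η = H/L × 100% = 85.60%


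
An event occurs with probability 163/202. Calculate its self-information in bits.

Information content I(x) = -log₂(p(x))
I = -log₂(163/202) = -log₂(0.8069)
I = 0.3095 bits


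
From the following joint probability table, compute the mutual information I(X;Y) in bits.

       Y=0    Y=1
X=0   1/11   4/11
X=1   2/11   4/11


H(X) = 0.9940, H(Y) = 0.8454, H(X,Y) = 1.8231
I(X;Y) = H(X) + H(Y) - H(X,Y) = 0.0163 bits


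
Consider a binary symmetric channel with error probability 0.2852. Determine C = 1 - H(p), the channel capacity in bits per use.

For BSC with error probability p:
C = 1 - H(p) where H(p) is binary entropy
H(0.2852) = -0.2852 × log₂(0.2852) - 0.7148 × log₂(0.7148)
H(p) = 0.8624
C = 1 - 0.8624 = 0.1376 bits/use


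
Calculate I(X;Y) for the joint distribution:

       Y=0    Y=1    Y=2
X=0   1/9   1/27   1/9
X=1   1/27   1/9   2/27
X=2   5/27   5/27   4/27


H(X) = 1.4784, H(Y) = 1.5850, H(X,Y) = 2.9962
I(X;Y) = H(X) + H(Y) - H(X,Y) = 0.0672 bits


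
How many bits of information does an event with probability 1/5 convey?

Information content I(x) = -log₂(p(x))
I = -log₂(1/5) = -log₂(0.2000)
I = 2.3219 bits


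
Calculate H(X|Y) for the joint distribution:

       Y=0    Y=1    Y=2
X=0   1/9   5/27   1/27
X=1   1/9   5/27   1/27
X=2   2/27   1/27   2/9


H(X|Y) = Σ_y p(y) H(X|Y=y)
  p(Y=0) = 8/27, H(X|Y=0) = 1.5613
  p(Y=1) = 11/27, H(X|Y=1) = 1.3486
  p(Y=2) = 8/27, H(X|Y=2) = 1.0613
H(X|Y) = 0.2963×1.5613 + 0.4074×1.3486 + 0.2963×1.0613 = 1.3265 bits


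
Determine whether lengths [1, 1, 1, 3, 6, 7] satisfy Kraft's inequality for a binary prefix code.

Kraft inequality: Σ 2^(-l_i) ≤ 1 for prefix-free code
Calculating: 2^(-1) + 2^(-1) + 2^(-1) + 2^(-3) + 2^(-6) + 2^(-7)
= 0.5 + 0.5 + 0.5 + 0.125 + 0.015625 + 0.0078125
= 1.6484
Since 1.6484 > 1, prefix-free code does not exist


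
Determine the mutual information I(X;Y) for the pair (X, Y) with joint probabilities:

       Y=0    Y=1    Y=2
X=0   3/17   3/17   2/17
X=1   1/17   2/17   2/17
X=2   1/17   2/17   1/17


H(X) = 1.5222, H(Y) = 1.5657, H(X,Y) = 3.0575
I(X;Y) = H(X) + H(Y) - H(X,Y) = 0.0304 bits


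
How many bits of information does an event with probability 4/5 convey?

Information content I(x) = -log₂(p(x))
I = -log₂(4/5) = -log₂(0.8000)
I = 0.3219 bits


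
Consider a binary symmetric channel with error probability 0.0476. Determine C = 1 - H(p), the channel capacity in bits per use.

For BSC with error probability p:
C = 1 - H(p) where H(p) is binary entropy
H(0.0476) = -0.0476 × log₂(0.0476) - 0.9524 × log₂(0.9524)
H(p) = 0.2761
C = 1 - 0.2761 = 0.7239 bits/use


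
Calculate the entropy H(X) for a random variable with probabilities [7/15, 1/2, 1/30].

H(X) = -Σ p(x) log₂ p(x)
  -7/15 × log₂(7/15) = 0.5131
  -1/2 × log₂(1/2) = 0.5000
  -1/30 × log₂(1/30) = 0.1636
H(X) = 1.1767 bits


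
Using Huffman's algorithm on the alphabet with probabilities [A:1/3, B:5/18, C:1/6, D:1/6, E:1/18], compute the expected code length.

Huffman tree construction:
Combine smallest probabilities repeatedly
Resulting codes:
  A: 11 (length 2)
  B: 10 (length 2)
  C: 011 (length 3)
  D: 00 (length 2)
  E: 010 (length 3)
Average length = Σ p(s) × length(s) = 2.2222 bits


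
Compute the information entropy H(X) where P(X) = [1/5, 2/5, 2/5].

H(X) = -Σ p(x) log₂ p(x)
  -1/5 × log₂(1/5) = 0.4644
  -2/5 × log₂(2/5) = 0.5288
  -2/5 × log₂(2/5) = 0.5288
H(X) = 1.5219 bits


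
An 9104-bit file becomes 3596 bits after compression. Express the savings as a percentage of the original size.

Space savings = (1 - Compressed/Original) × 100%
= (1 - 3596/9104) × 100%
= 60.50%


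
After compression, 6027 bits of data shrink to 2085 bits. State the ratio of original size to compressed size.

Compression ratio = Original / Compressed
= 6027 / 2085 = 2.89:1


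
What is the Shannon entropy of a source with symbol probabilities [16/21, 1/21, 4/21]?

H(X) = -Σ p(x) log₂ p(x)
  -16/21 × log₂(16/21) = 0.2989
  -1/21 × log₂(1/21) = 0.2092
  -4/21 × log₂(4/21) = 0.4557
H(X) = 0.9637 bits


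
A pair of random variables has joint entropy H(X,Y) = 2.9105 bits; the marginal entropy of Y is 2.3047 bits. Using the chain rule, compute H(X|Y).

Chain rule: H(X,Y) = H(X|Y) + H(Y)
H(X|Y) = H(X,Y) - H(Y) = 2.9105 - 2.3047 = 0.6058 bits


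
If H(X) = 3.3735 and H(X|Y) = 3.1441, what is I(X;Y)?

I(X;Y) = H(X) - H(X|Y)
I(X;Y) = 3.3735 - 3.1441 = 0.2294 bits


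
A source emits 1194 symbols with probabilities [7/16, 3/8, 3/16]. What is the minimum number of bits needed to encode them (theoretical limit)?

Entropy H = 1.5052 bits/symbol
Minimum bits = H × n = 1.5052 × 1194
= 1797.26 bits


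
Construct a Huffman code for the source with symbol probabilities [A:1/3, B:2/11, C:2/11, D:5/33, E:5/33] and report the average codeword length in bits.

Huffman tree construction:
Combine smallest probabilities repeatedly
Resulting codes:
  A: 11 (length 2)
  B: 00 (length 2)
  C: 01 (length 2)
  D: 100 (length 3)
  E: 101 (length 3)
Average length = Σ p(s) × length(s) = 2.3030 bits


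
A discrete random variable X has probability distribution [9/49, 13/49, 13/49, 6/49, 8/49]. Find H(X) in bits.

H(X) = -Σ p(x) log₂ p(x)
  -9/49 × log₂(9/49) = 0.4490
  -13/49 × log₂(13/49) = 0.5079
  -13/49 × log₂(13/49) = 0.5079
  -6/49 × log₂(6/49) = 0.3710
  -8/49 × log₂(8/49) = 0.4269
H(X) = 2.2627 bits


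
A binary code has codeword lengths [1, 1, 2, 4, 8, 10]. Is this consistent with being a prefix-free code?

Kraft inequality: Σ 2^(-l_i) ≤ 1 for prefix-free code
Calculating: 2^(-1) + 2^(-1) + 2^(-2) + 2^(-4) + 2^(-8) + 2^(-10)
= 0.5 + 0.5 + 0.25 + 0.0625 + 0.00390625 + 0.0009765625
= 1.3174
Since 1.3174 > 1, prefix-free code does not exist


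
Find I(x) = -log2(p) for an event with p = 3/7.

Information content I(x) = -log₂(p(x))
I = -log₂(3/7) = -log₂(0.4286)
I = 1.2224 bits


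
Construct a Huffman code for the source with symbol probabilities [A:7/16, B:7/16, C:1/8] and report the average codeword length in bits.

Huffman tree construction:
Combine smallest probabilities repeatedly
Resulting codes:
  A: 11 (length 2)
  B: 0 (length 1)
  C: 10 (length 2)
Average length = Σ p(s) × length(s) = 1.5625 bits


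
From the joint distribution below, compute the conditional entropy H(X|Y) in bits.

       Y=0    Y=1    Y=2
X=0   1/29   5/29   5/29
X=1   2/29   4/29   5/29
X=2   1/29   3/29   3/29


H(X|Y) = Σ_y p(y) H(X|Y=y)
  p(Y=0) = 4/29, H(X|Y=0) = 1.5000
  p(Y=1) = 12/29, H(X|Y=1) = 1.5546
  p(Y=2) = 13/29, H(X|Y=2) = 1.5486
H(X|Y) = 0.1379×1.5000 + 0.4138×1.5546 + 0.4483×1.5486 = 1.5444 bits


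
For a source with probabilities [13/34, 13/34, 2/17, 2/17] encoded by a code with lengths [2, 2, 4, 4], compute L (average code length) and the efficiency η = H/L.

Average length L = Σ p_i × l_i = 2.4706 bits
Entropy H = 1.7871 bits
Efficiency η = H/L × 100% = 72.34%


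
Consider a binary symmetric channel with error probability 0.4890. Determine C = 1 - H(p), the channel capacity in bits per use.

For BSC with error probability p:
C = 1 - H(p) where H(p) is binary entropy
H(0.4890) = -0.4890 × log₂(0.4890) - 0.5110 × log₂(0.5110)
H(p) = 0.9997
C = 1 - 0.9997 = 0.0003 bits/use


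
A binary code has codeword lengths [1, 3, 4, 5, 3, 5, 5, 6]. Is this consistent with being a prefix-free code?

Kraft inequality: Σ 2^(-l_i) ≤ 1 for prefix-free code
Calculating: 2^(-1) + 2^(-3) + 2^(-4) + 2^(-5) + 2^(-3) + 2^(-5) + 2^(-5) + 2^(-6)
= 0.5 + 0.125 + 0.0625 + 0.03125 + 0.125 + 0.03125 + 0.03125 + 0.015625
= 0.9219
Since 0.9219 ≤ 1, prefix-free code exists


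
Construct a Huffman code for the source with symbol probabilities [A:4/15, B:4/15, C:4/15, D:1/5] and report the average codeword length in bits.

Huffman tree construction:
Combine smallest probabilities repeatedly
Resulting codes:
  A: 01 (length 2)
  B: 10 (length 2)
  C: 11 (length 2)
  D: 00 (length 2)
Average length = Σ p(s) × length(s) = 2.0000 bits


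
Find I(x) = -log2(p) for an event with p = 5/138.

Information content I(x) = -log₂(p(x))
I = -log₂(5/138) = -log₂(0.0362)
I = 4.7866 bits


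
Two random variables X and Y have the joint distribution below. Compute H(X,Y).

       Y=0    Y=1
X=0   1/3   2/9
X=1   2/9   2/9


H(X,Y) = -Σ p(x,y) log₂ p(x,y)
  p(0,0)=1/3: -0.3333 × log₂(0.3333) = 0.5283
  p(0,1)=2/9: -0.2222 × log₂(0.2222) = 0.4822
  p(1,0)=2/9: -0.2222 × log₂(0.2222) = 0.4822
  p(1,1)=2/9: -0.2222 × log₂(0.2222) = 0.4822
H(X,Y) = 1.9749 bits


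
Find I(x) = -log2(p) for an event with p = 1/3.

Information content I(x) = -log₂(p(x))
I = -log₂(1/3) = -log₂(0.3333)
I = 1.5850 bits


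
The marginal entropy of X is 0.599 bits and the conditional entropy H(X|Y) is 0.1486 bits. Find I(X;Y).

I(X;Y) = H(X) - H(X|Y)
I(X;Y) = 0.599 - 0.1486 = 0.4504 bits


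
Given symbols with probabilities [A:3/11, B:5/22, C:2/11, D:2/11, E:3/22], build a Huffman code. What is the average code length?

Huffman tree construction:
Combine smallest probabilities repeatedly
Resulting codes:
  A: 10 (length 2)
  B: 01 (length 2)
  C: 111 (length 3)
  D: 00 (length 2)
  E: 110 (length 3)
Average length = Σ p(s) × length(s) = 2.3182 bits


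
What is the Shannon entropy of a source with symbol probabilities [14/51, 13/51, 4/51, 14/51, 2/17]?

H(X) = -Σ p(x) log₂ p(x)
  -14/51 × log₂(14/51) = 0.5120
  -13/51 × log₂(13/51) = 0.5027
  -4/51 × log₂(4/51) = 0.2880
  -14/51 × log₂(14/51) = 0.5120
  -2/17 × log₂(2/17) = 0.3632
H(X) = 2.1779 bits


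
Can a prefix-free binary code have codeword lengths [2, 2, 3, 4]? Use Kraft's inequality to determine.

Kraft inequality: Σ 2^(-l_i) ≤ 1 for prefix-free code
Calculating: 2^(-2) + 2^(-2) + 2^(-3) + 2^(-4)
= 0.25 + 0.25 + 0.125 + 0.0625
= 0.6875
Since 0.6875 ≤ 1, prefix-free code exists


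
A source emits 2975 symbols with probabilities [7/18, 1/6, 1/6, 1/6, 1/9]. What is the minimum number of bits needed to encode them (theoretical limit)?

Entropy H = 2.1746 bits/symbol
Minimum bits = H × n = 2.1746 × 2975
= 6469.39 bits


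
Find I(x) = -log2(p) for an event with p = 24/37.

Information content I(x) = -log₂(p(x))
I = -log₂(24/37) = -log₂(0.6486)
I = 0.6245 bits


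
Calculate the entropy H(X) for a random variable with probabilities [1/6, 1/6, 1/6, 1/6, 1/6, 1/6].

H(X) = -Σ p(x) log₂ p(x)
  -1/6 × log₂(1/6) = 0.4308
  -1/6 × log₂(1/6) = 0.4308
  -1/6 × log₂(1/6) = 0.4308
  -1/6 × log₂(1/6) = 0.4308
  -1/6 × log₂(1/6) = 0.4308
  -1/6 × log₂(1/6) = 0.4308
H(X) = 2.5850 bits


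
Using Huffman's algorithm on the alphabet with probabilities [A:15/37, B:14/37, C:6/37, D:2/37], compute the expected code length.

Huffman tree construction:
Combine smallest probabilities repeatedly
Resulting codes:
  A: 0 (length 1)
  B: 11 (length 2)
  C: 101 (length 3)
  D: 100 (length 3)
Average length = Σ p(s) × length(s) = 1.8108 bits


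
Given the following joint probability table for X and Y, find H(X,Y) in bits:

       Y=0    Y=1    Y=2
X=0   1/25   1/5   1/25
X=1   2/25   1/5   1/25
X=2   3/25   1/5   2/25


H(X,Y) = -Σ p(x,y) log₂ p(x,y)
  p(0,0)=1/25: -0.0400 × log₂(0.0400) = 0.1858
  p(0,1)=1/5: -0.2000 × log₂(0.2000) = 0.4644
  p(0,2)=1/25: -0.0400 × log₂(0.0400) = 0.1858
  p(1,0)=2/25: -0.0800 × log₂(0.0800) = 0.2915
  p(1,1)=1/5: -0.2000 × log₂(0.2000) = 0.4644
  p(1,2)=1/25: -0.0400 × log₂(0.0400) = 0.1858
  p(2,0)=3/25: -0.1200 × log₂(0.1200) = 0.3671
  p(2,1)=1/5: -0.2000 × log₂(0.2000) = 0.4644
  p(2,2)=2/25: -0.0800 × log₂(0.0800) = 0.2915
H(X,Y) = 2.9005 bits


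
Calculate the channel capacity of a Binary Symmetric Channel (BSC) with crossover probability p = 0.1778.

For BSC with error probability p:
C = 1 - H(p) where H(p) is binary entropy
H(0.1778) = -0.1778 × log₂(0.1778) - 0.8222 × log₂(0.8222)
H(p) = 0.6752
C = 1 - 0.6752 = 0.3248 bits/use


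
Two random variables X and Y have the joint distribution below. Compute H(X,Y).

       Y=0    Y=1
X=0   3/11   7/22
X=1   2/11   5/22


H(X,Y) = -Σ p(x,y) log₂ p(x,y)
  p(0,0)=3/11: -0.2727 × log₂(0.2727) = 0.5112
  p(0,1)=7/22: -0.3182 × log₂(0.3182) = 0.5257
  p(1,0)=2/11: -0.1818 × log₂(0.1818) = 0.4472
  p(1,1)=5/22: -0.2273 × log₂(0.2273) = 0.4858
H(X,Y) = 1.9698 bits


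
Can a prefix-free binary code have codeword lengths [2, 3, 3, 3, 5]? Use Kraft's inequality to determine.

Kraft inequality: Σ 2^(-l_i) ≤ 1 for prefix-free code
Calculating: 2^(-2) + 2^(-3) + 2^(-3) + 2^(-3) + 2^(-5)
= 0.25 + 0.125 + 0.125 + 0.125 + 0.03125
= 0.6562
Since 0.6562 ≤ 1, prefix-free code exists


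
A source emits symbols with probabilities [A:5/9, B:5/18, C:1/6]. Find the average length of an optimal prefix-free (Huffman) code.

Huffman tree construction:
Combine smallest probabilities repeatedly
Resulting codes:
  A: 1 (length 1)
  B: 01 (length 2)
  C: 00 (length 2)
Average length = Σ p(s) × length(s) = 1.4444 bits


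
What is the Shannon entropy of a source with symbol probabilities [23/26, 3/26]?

H(X) = -Σ p(x) log₂ p(x)
  -23/26 × log₂(23/26) = 0.1565
  -3/26 × log₂(3/26) = 0.3595
H(X) = 0.5159 bits


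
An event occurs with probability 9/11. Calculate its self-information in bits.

Information content I(x) = -log₂(p(x))
I = -log₂(9/11) = -log₂(0.8182)
I = 0.2895 bits


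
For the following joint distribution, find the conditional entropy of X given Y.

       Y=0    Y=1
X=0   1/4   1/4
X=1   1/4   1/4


H(X|Y) = Σ_y p(y) H(X|Y=y)
  p(Y=0) = 1/2, H(X|Y=0) = 1.0000
  p(Y=1) = 1/2, H(X|Y=1) = 1.0000
H(X|Y) = 0.5000×1.0000 + 0.5000×1.0000 = 1.0000 bits


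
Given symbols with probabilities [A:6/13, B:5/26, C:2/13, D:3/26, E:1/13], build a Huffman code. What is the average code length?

Huffman tree construction:
Combine smallest probabilities repeatedly
Resulting codes:
  A: 0 (length 1)
  B: 111 (length 3)
  C: 110 (length 3)
  D: 101 (length 3)
  E: 100 (length 3)
Average length = Σ p(s) × length(s) = 2.0769 bits


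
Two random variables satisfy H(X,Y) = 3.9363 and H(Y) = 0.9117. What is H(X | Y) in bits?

Chain rule: H(X,Y) = H(X|Y) + H(Y)
H(X|Y) = H(X,Y) - H(Y) = 3.9363 - 0.9117 = 3.0246 bits


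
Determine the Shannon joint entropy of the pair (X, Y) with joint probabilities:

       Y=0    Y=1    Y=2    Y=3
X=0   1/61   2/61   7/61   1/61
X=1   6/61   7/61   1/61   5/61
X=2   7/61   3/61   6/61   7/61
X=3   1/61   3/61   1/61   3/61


H(X,Y) = -Σ p(x,y) log₂ p(x,y)
  p(0,0)=1/61: -0.0164 × log₂(0.0164) = 0.0972
  p(0,1)=2/61: -0.0328 × log₂(0.0328) = 0.1617
  p(0,2)=7/61: -0.1148 × log₂(0.1148) = 0.3584
  p(0,3)=1/61: -0.0164 × log₂(0.0164) = 0.0972
  p(1,0)=6/61: -0.0984 × log₂(0.0984) = 0.3291
  p(1,1)=7/61: -0.1148 × log₂(0.1148) = 0.3584
  p(1,2)=1/61: -0.0164 × log₂(0.0164) = 0.0972
  p(1,3)=5/61: -0.0820 × log₂(0.0820) = 0.2958
  p(2,0)=7/61: -0.1148 × log₂(0.1148) = 0.3584
  p(2,1)=3/61: -0.0492 × log₂(0.0492) = 0.2137
  p(2,2)=6/61: -0.0984 × log₂(0.0984) = 0.3291
  p(2,3)=7/61: -0.1148 × log₂(0.1148) = 0.3584
  p(3,0)=1/61: -0.0164 × log₂(0.0164) = 0.0972
  p(3,1)=3/61: -0.0492 × log₂(0.0492) = 0.2137
  p(3,2)=1/61: -0.0164 × log₂(0.0164) = 0.0972
  p(3,3)=3/61: -0.0492 × log₂(0.0492) = 0.2137
H(X,Y) = 3.6766 bits


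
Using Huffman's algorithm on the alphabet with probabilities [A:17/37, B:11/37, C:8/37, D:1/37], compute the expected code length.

Huffman tree construction:
Combine smallest probabilities repeatedly
Resulting codes:
  A: 0 (length 1)
  B: 11 (length 2)
  C: 101 (length 3)
  D: 100 (length 3)
Average length = Σ p(s) × length(s) = 1.7838 bits


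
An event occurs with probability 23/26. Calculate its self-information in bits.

Information content I(x) = -log₂(p(x))
I = -log₂(23/26) = -log₂(0.8846)
I = 0.1769 bits


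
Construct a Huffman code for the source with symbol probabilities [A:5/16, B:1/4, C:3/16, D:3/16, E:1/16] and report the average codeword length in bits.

Huffman tree construction:
Combine smallest probabilities repeatedly
Resulting codes:
  A: 11 (length 2)
  B: 01 (length 2)
  C: 101 (length 3)
  D: 00 (length 2)
  E: 100 (length 3)
Average length = Σ p(s) × length(s) = 2.2500 bits


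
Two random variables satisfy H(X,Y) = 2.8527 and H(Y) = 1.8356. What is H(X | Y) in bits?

Chain rule: H(X,Y) = H(X|Y) + H(Y)
H(X|Y) = H(X,Y) - H(Y) = 2.8527 - 1.8356 = 1.0171 bits


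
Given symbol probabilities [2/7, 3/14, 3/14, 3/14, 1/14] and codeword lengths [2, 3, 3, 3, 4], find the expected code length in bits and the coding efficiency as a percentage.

Average length L = Σ p_i × l_i = 2.7857 bits
Entropy H = 2.2170 bits
Efficiency η = H/L × 100% = 79.59%


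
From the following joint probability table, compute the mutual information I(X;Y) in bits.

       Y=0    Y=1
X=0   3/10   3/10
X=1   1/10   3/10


H(X) = 0.9710, H(Y) = 0.9710, H(X,Y) = 1.8955
I(X;Y) = H(X) + H(Y) - H(X,Y) = 0.0464 bits


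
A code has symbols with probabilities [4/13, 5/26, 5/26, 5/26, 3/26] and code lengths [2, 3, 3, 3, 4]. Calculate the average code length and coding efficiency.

Average length L = Σ p_i × l_i = 2.8077 bits
Entropy H = 2.2549 bits
Efficiency η = H/L × 100% = 80.31%


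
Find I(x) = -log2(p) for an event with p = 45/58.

Information content I(x) = -log₂(p(x))
I = -log₂(45/58) = -log₂(0.7759)
I = 0.3661 bits


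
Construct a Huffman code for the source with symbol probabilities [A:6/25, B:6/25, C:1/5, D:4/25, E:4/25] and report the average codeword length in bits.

Huffman tree construction:
Combine smallest probabilities repeatedly
Resulting codes:
  A: 01 (length 2)
  B: 10 (length 2)
  C: 00 (length 2)
  D: 110 (length 3)
  E: 111 (length 3)
Average length = Σ p(s) × length(s) = 2.3200 bits


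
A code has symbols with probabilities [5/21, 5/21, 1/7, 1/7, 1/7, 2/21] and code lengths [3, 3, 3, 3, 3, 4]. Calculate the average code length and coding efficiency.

Average length L = Σ p_i × l_i = 3.0952 bits
Entropy H = 2.5121 bits
Efficiency η = H/L × 100% = 81.16%


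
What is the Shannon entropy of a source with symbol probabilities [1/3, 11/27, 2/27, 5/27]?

H(X) = -Σ p(x) log₂ p(x)
  -1/3 × log₂(1/3) = 0.5283
  -11/27 × log₂(11/27) = 0.5278
  -2/27 × log₂(2/27) = 0.2781
  -5/27 × log₂(5/27) = 0.4505
H(X) = 1.7848 bits


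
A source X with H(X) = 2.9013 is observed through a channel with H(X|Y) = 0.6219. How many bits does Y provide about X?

I(X;Y) = H(X) - H(X|Y)
I(X;Y) = 2.9013 - 0.6219 = 2.2794 bits


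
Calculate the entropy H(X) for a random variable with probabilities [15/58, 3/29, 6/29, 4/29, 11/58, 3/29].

H(X) = -Σ p(x) log₂ p(x)
  -15/58 × log₂(15/58) = 0.5046
  -3/29 × log₂(3/29) = 0.3386
  -6/29 × log₂(6/29) = 0.4703
  -4/29 × log₂(4/29) = 0.3942
  -11/58 × log₂(11/58) = 0.4549
  -3/29 × log₂(3/29) = 0.3386
H(X) = 2.5011 bits


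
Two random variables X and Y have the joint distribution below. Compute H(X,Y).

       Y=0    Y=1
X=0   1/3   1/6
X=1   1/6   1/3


H(X,Y) = -Σ p(x,y) log₂ p(x,y)
  p(0,0)=1/3: -0.3333 × log₂(0.3333) = 0.5283
  p(0,1)=1/6: -0.1667 × log₂(0.1667) = 0.4308
  p(1,0)=1/6: -0.1667 × log₂(0.1667) = 0.4308
  p(1,1)=1/3: -0.3333 × log₂(0.3333) = 0.5283
H(X,Y) = 1.9183 bits


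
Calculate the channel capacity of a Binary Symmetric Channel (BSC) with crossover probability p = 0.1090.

For BSC with error probability p:
C = 1 - H(p) where H(p) is binary entropy
H(0.1090) = -0.1090 × log₂(0.1090) - 0.8910 × log₂(0.8910)
H(p) = 0.4969
C = 1 - 0.4969 = 0.5031 bits/use


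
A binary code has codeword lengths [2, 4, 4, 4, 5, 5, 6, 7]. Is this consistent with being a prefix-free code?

Kraft inequality: Σ 2^(-l_i) ≤ 1 for prefix-free code
Calculating: 2^(-2) + 2^(-4) + 2^(-4) + 2^(-4) + 2^(-5) + 2^(-5) + 2^(-6) + 2^(-7)
= 0.25 + 0.0625 + 0.0625 + 0.0625 + 0.03125 + 0.03125 + 0.015625 + 0.0078125
= 0.5234
Since 0.5234 ≤ 1, prefix-free code exists


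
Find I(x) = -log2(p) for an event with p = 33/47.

Information content I(x) = -log₂(p(x))
I = -log₂(33/47) = -log₂(0.7021)
I = 0.5102 bits


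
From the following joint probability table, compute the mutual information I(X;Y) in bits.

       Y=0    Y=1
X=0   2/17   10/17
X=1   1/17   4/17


H(X) = 0.8740, H(Y) = 0.6723, H(X,Y) = 1.5452
I(X;Y) = H(X) + H(Y) - H(X,Y) = 0.0011 bits


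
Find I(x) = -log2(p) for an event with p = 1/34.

Information content I(x) = -log₂(p(x))
I = -log₂(1/34) = -log₂(0.0294)
I = 5.0875 bits


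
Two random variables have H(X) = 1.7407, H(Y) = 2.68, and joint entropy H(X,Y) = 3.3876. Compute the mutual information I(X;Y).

I(X;Y) = H(X) + H(Y) - H(X,Y)
I(X;Y) = 1.7407 + 2.68 - 3.3876 = 1.0331 bits


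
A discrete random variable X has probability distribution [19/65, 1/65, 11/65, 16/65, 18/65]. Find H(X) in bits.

H(X) = -Σ p(x) log₂ p(x)
  -19/65 × log₂(19/65) = 0.5187
  -1/65 × log₂(1/65) = 0.0927
  -11/65 × log₂(11/65) = 0.4337
  -16/65 × log₂(16/65) = 0.4978
  -18/65 × log₂(18/65) = 0.5130
H(X) = 2.0559 bits


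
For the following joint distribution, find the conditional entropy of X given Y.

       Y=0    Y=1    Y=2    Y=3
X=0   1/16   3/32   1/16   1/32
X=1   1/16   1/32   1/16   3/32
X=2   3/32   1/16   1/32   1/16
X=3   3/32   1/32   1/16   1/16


H(X|Y) = Σ_y p(y) H(X|Y=y)
  p(Y=0) = 5/16, H(X|Y=0) = 1.9710
  p(Y=1) = 7/32, H(X|Y=1) = 1.8424
  p(Y=2) = 7/32, H(X|Y=2) = 1.9502
  p(Y=3) = 1/4, H(X|Y=3) = 1.9056
H(X|Y) = 0.3125×1.9710 + 0.2188×1.8424 + 0.2188×1.9502 + 0.2500×1.9056 = 1.9220 bits


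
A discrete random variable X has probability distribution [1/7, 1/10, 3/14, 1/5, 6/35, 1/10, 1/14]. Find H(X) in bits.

H(X) = -Σ p(x) log₂ p(x)
  -1/7 × log₂(1/7) = 0.4011
  -1/10 × log₂(1/10) = 0.3322
  -3/14 × log₂(3/14) = 0.4762
  -1/5 × log₂(1/5) = 0.4644
  -6/35 × log₂(6/35) = 0.4362
  -1/10 × log₂(1/10) = 0.3322
  -1/14 × log₂(1/14) = 0.2720
H(X) = 2.7142 bits


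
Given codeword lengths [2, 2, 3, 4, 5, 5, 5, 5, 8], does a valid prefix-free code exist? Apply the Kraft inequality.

Kraft inequality: Σ 2^(-l_i) ≤ 1 for prefix-free code
Calculating: 2^(-2) + 2^(-2) + 2^(-3) + 2^(-4) + 2^(-5) + 2^(-5) + 2^(-5) + 2^(-5) + 2^(-8)
= 0.25 + 0.25 + 0.125 + 0.0625 + 0.03125 + 0.03125 + 0.03125 + 0.03125 + 0.00390625
= 0.8164
Since 0.8164 ≤ 1, prefix-free code exists


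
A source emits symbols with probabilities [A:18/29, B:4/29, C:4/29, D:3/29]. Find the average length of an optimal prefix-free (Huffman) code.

Huffman tree construction:
Combine smallest probabilities repeatedly
Resulting codes:
  A: 1 (length 1)
  B: 011 (length 3)
  C: 00 (length 2)
  D: 010 (length 3)
Average length = Σ p(s) × length(s) = 1.6207 bits


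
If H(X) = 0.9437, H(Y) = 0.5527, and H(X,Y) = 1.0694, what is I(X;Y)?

I(X;Y) = H(X) + H(Y) - H(X,Y)
I(X;Y) = 0.9437 + 0.5527 - 1.0694 = 0.427 bits


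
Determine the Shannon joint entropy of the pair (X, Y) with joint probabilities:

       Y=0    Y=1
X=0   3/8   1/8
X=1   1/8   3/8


H(X,Y) = -Σ p(x,y) log₂ p(x,y)
  p(0,0)=3/8: -0.3750 × log₂(0.3750) = 0.5306
  p(0,1)=1/8: -0.1250 × log₂(0.1250) = 0.3750
  p(1,0)=1/8: -0.1250 × log₂(0.1250) = 0.3750
  p(1,1)=3/8: -0.3750 × log₂(0.3750) = 0.5306
H(X,Y) = 1.8113 bits


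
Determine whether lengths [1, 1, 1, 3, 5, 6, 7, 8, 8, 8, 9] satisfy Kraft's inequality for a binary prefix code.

Kraft inequality: Σ 2^(-l_i) ≤ 1 for prefix-free code
Calculating: 2^(-1) + 2^(-1) + 2^(-1) + 2^(-3) + 2^(-5) + 2^(-6) + 2^(-7) + 2^(-8) + 2^(-8) + 2^(-8) + 2^(-9)
= 0.5 + 0.5 + 0.5 + 0.125 + 0.03125 + 0.015625 + 0.0078125 + 0.00390625 + 0.00390625 + 0.00390625 + 0.001953125
= 1.6934
Since 1.6934 > 1, prefix-free code does not exist


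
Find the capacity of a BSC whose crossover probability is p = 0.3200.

For BSC with error probability p:
C = 1 - H(p) where H(p) is binary entropy
H(0.3200) = -0.3200 × log₂(0.3200) - 0.6800 × log₂(0.6800)
H(p) = 0.9044
C = 1 - 0.9044 = 0.0956 bits/use


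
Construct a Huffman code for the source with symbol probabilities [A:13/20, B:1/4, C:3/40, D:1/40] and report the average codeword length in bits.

Huffman tree construction:
Combine smallest probabilities repeatedly
Resulting codes:
  A: 1 (length 1)
  B: 01 (length 2)
  C: 001 (length 3)
  D: 000 (length 3)
Average length = Σ p(s) × length(s) = 1.4500 bits


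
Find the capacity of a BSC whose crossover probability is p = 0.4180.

For BSC with error probability p:
C = 1 - H(p) where H(p) is binary entropy
H(0.4180) = -0.4180 × log₂(0.4180) - 0.5820 × log₂(0.5820)
H(p) = 0.9805
C = 1 - 0.9805 = 0.0195 bits/use


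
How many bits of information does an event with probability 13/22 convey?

Information content I(x) = -log₂(p(x))
I = -log₂(13/22) = -log₂(0.5909)
I = 0.7590 bits


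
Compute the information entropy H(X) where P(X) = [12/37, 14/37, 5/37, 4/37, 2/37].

H(X) = -Σ p(x) log₂ p(x)
  -12/37 × log₂(12/37) = 0.5269
  -14/37 × log₂(14/37) = 0.5305
  -5/37 × log₂(5/37) = 0.3902
  -4/37 × log₂(4/37) = 0.3470
  -2/37 × log₂(2/37) = 0.2275
H(X) = 2.0221 bits


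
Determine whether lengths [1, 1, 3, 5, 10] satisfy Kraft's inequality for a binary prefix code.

Kraft inequality: Σ 2^(-l_i) ≤ 1 for prefix-free code
Calculating: 2^(-1) + 2^(-1) + 2^(-3) + 2^(-5) + 2^(-10)
= 0.5 + 0.5 + 0.125 + 0.03125 + 0.0009765625
= 1.1572
Since 1.1572 > 1, prefix-free code does not exist


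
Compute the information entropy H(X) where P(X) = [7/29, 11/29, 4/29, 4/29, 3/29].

H(X) = -Σ p(x) log₂ p(x)
  -7/29 × log₂(7/29) = 0.4950
  -11/29 × log₂(11/29) = 0.5305
  -4/29 × log₂(4/29) = 0.3942
  -4/29 × log₂(4/29) = 0.3942
  -3/29 × log₂(3/29) = 0.3386
H(X) = 2.1525 bits


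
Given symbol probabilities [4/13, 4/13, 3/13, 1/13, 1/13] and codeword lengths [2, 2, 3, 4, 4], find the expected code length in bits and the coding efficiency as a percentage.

Average length L = Σ p_i × l_i = 2.5385 bits
Entropy H = 2.1039 bits
Efficiency η = H/L × 100% = 82.88%


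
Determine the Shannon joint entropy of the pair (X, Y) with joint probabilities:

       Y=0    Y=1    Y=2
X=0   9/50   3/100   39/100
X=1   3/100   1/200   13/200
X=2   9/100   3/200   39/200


H(X,Y) = -Σ p(x,y) log₂ p(x,y)
  p(0,0)=9/50: -0.1800 × log₂(0.1800) = 0.4453
  p(0,1)=3/100: -0.0300 × log₂(0.0300) = 0.1518
  p(0,2)=39/100: -0.3900 × log₂(0.3900) = 0.5298
  p(1,0)=3/100: -0.0300 × log₂(0.0300) = 0.1518
  p(1,1)=1/200: -0.0050 × log₂(0.0050) = 0.0382
  p(1,2)=13/200: -0.0650 × log₂(0.0650) = 0.2563
  p(2,0)=9/100: -0.0900 × log₂(0.0900) = 0.3127
  p(2,1)=3/200: -0.0150 × log₂(0.0150) = 0.0909
  p(2,2)=39/200: -0.1950 × log₂(0.1950) = 0.4599
H(X,Y) = 2.4366 bits


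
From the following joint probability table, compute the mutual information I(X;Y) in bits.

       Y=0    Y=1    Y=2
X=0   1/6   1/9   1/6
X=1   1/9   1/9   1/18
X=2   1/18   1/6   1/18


H(X) = 1.5466, H(Y) = 1.5715, H(X,Y) = 3.0441
I(X;Y) = H(X) + H(Y) - H(X,Y) = 0.0741 bits


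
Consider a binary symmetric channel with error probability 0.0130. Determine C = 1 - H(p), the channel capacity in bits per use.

For BSC with error probability p:
C = 1 - H(p) where H(p) is binary entropy
H(0.0130) = -0.0130 × log₂(0.0130) - 0.9870 × log₂(0.9870)
H(p) = 0.1001
C = 1 - 0.1001 = 0.8999 bits/use


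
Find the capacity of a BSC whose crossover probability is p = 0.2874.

For BSC with error probability p:
C = 1 - H(p) where H(p) is binary entropy
H(0.2874) = -0.2874 × log₂(0.2874) - 0.7126 × log₂(0.7126)
H(p) = 0.8653
C = 1 - 0.8653 = 0.1347 bits/use


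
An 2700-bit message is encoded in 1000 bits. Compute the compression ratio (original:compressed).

Compression ratio = Original / Compressed
= 2700 / 1000 = 2.70:1


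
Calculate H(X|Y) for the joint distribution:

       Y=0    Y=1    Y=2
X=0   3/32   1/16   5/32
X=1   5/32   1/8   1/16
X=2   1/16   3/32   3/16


H(X|Y) = Σ_y p(y) H(X|Y=y)
  p(Y=0) = 5/16, H(X|Y=0) = 1.4855
  p(Y=1) = 9/32, H(X|Y=1) = 1.5305
  p(Y=2) = 13/32, H(X|Y=2) = 1.4605
H(X|Y) = 0.3125×1.4855 + 0.2812×1.5305 + 0.4062×1.4605 = 1.4880 bits


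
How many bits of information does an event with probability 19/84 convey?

Information content I(x) = -log₂(p(x))
I = -log₂(19/84) = -log₂(0.2262)
I = 2.1444 bits


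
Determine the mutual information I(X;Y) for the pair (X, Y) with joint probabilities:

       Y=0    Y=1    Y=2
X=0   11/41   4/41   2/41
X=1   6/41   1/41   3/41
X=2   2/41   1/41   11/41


H(X) = 1.5525, H(Y) = 1.4497, H(X,Y) = 2.7143
I(X;Y) = H(X) + H(Y) - H(X,Y) = 0.2879 bits


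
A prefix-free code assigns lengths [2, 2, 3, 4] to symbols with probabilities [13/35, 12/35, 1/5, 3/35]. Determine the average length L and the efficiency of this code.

Average length L = Σ p_i × l_i = 2.3714 bits
Entropy H = 1.8284 bits
Efficiency η = H/L × 100% = 77.10%


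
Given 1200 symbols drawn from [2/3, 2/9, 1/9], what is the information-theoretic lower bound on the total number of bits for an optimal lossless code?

Entropy H = 1.2244 bits/symbol
Minimum bits = H × n = 1.2244 × 1200
= 1469.27 bits


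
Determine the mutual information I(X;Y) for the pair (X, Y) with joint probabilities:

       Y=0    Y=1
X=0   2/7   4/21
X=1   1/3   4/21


H(X) = 0.9984, H(Y) = 0.9587, H(X,Y) = 1.9561
I(X;Y) = H(X) + H(Y) - H(X,Y) = 0.0010 bits


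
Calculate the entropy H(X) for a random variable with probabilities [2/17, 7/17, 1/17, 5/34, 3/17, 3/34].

H(X) = -Σ p(x) log₂ p(x)
  -2/17 × log₂(2/17) = 0.3632
  -7/17 × log₂(7/17) = 0.5271
  -1/17 × log₂(1/17) = 0.2404
  -5/34 × log₂(5/34) = 0.4067
  -3/17 × log₂(3/17) = 0.4416
  -3/34 × log₂(3/34) = 0.3090
H(X) = 2.2881 bits


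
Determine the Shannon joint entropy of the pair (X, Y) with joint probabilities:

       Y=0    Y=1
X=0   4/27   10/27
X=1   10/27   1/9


H(X,Y) = -Σ p(x,y) log₂ p(x,y)
  p(0,0)=4/27: -0.1481 × log₂(0.1481) = 0.4081
  p(0,1)=10/27: -0.3704 × log₂(0.3704) = 0.5307
  p(1,0)=10/27: -0.3704 × log₂(0.3704) = 0.5307
  p(1,1)=1/9: -0.1111 × log₂(0.1111) = 0.3522
H(X,Y) = 1.8218 bits


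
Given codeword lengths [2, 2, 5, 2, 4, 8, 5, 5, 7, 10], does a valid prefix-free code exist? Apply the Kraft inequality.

Kraft inequality: Σ 2^(-l_i) ≤ 1 for prefix-free code
Calculating: 2^(-2) + 2^(-2) + 2^(-5) + 2^(-2) + 2^(-4) + 2^(-8) + 2^(-5) + 2^(-5) + 2^(-7) + 2^(-10)
= 0.25 + 0.25 + 0.03125 + 0.25 + 0.0625 + 0.00390625 + 0.03125 + 0.03125 + 0.0078125 + 0.0009765625
= 0.9189
Since 0.9189 ≤ 1, prefix-free code exists


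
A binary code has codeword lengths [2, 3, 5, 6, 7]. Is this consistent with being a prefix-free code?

Kraft inequality: Σ 2^(-l_i) ≤ 1 for prefix-free code
Calculating: 2^(-2) + 2^(-3) + 2^(-5) + 2^(-6) + 2^(-7)
= 0.25 + 0.125 + 0.03125 + 0.015625 + 0.0078125
= 0.4297
Since 0.4297 ≤ 1, prefix-free code exists


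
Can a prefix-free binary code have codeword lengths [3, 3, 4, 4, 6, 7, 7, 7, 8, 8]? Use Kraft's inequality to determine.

Kraft inequality: Σ 2^(-l_i) ≤ 1 for prefix-free code
Calculating: 2^(-3) + 2^(-3) + 2^(-4) + 2^(-4) + 2^(-6) + 2^(-7) + 2^(-7) + 2^(-7) + 2^(-8) + 2^(-8)
= 0.125 + 0.125 + 0.0625 + 0.0625 + 0.015625 + 0.0078125 + 0.0078125 + 0.0078125 + 0.00390625 + 0.00390625
= 0.4219
Since 0.4219 ≤ 1, prefix-free code exists


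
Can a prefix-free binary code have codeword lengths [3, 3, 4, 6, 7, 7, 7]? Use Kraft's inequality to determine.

Kraft inequality: Σ 2^(-l_i) ≤ 1 for prefix-free code
Calculating: 2^(-3) + 2^(-3) + 2^(-4) + 2^(-6) + 2^(-7) + 2^(-7) + 2^(-7)
= 0.125 + 0.125 + 0.0625 + 0.015625 + 0.0078125 + 0.0078125 + 0.0078125
= 0.3516
Since 0.3516 ≤ 1, prefix-free code exists


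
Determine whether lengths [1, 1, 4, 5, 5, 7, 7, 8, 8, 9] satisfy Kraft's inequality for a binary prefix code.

Kraft inequality: Σ 2^(-l_i) ≤ 1 for prefix-free code
Calculating: 2^(-1) + 2^(-1) + 2^(-4) + 2^(-5) + 2^(-5) + 2^(-7) + 2^(-7) + 2^(-8) + 2^(-8) + 2^(-9)
= 0.5 + 0.5 + 0.0625 + 0.03125 + 0.03125 + 0.0078125 + 0.0078125 + 0.00390625 + 0.00390625 + 0.001953125
= 1.1504
Since 1.1504 > 1, prefix-free code does not exist


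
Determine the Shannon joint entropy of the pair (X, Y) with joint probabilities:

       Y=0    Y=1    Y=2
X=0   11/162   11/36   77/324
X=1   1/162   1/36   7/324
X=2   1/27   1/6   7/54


H(X,Y) = -Σ p(x,y) log₂ p(x,y)
  p(0,0)=11/162: -0.0679 × log₂(0.0679) = 0.2635
  p(0,1)=11/36: -0.3056 × log₂(0.3056) = 0.5227
  p(0,2)=77/324: -0.2377 × log₂(0.2377) = 0.4927
  p(1,0)=1/162: -0.0062 × log₂(0.0062) = 0.0453
  p(1,1)=1/36: -0.0278 × log₂(0.0278) = 0.1436
  p(1,2)=7/324: -0.0216 × log₂(0.0216) = 0.1195
  p(2,0)=1/27: -0.0370 × log₂(0.0370) = 0.1761
  p(2,1)=1/6: -0.1667 × log₂(0.1667) = 0.4308
  p(2,2)=7/54: -0.1296 × log₂(0.1296) = 0.3821
H(X,Y) = 2.5763 bits


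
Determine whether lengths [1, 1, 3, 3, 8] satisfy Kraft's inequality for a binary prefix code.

Kraft inequality: Σ 2^(-l_i) ≤ 1 for prefix-free code
Calculating: 2^(-1) + 2^(-1) + 2^(-3) + 2^(-3) + 2^(-8)
= 0.5 + 0.5 + 0.125 + 0.125 + 0.00390625
= 1.2539
Since 1.2539 > 1, prefix-free code does not exist


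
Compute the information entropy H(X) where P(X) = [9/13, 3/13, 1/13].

H(X) = -Σ p(x) log₂ p(x)
  -9/13 × log₂(9/13) = 0.3673
  -3/13 × log₂(3/13) = 0.4882
  -1/13 × log₂(1/13) = 0.2846
H(X) = 1.1401 bits


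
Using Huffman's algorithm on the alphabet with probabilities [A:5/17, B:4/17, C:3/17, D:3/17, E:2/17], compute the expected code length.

Huffman tree construction:
Combine smallest probabilities repeatedly
Resulting codes:
  A: 10 (length 2)
  B: 01 (length 2)
  C: 111 (length 3)
  D: 00 (length 2)
  E: 110 (length 3)
Average length = Σ p(s) × length(s) = 2.2941 bits


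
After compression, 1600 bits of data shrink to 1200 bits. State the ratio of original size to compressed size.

Compression ratio = Original / Compressed
= 1600 / 1200 = 1.33:1


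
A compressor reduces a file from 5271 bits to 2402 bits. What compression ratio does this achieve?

Compression ratio = Original / Compressed
= 5271 / 2402 = 2.19:1


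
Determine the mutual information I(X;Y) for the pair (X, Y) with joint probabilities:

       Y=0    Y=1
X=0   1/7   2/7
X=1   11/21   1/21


H(X) = 0.9852, H(Y) = 0.9183, H(X,Y) = 1.6153
I(X;Y) = H(X) + H(Y) - H(X,Y) = 0.2883 bits


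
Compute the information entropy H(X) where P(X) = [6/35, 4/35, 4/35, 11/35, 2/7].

H(X) = -Σ p(x) log₂ p(x)
  -6/35 × log₂(6/35) = 0.4362
  -4/35 × log₂(4/35) = 0.3576
  -4/35 × log₂(4/35) = 0.3576
  -11/35 × log₂(11/35) = 0.5248
  -2/7 × log₂(2/7) = 0.5164
H(X) = 2.1926 bits


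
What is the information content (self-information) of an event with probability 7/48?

Information content I(x) = -log₂(p(x))
I = -log₂(7/48) = -log₂(0.1458)
I = 2.7776 bits


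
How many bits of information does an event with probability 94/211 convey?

Information content I(x) = -log₂(p(x))
I = -log₂(94/211) = -log₂(0.4455)
I = 1.1665 bits


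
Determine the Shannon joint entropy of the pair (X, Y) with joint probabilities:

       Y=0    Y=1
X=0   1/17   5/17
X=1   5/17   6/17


H(X,Y) = -Σ p(x,y) log₂ p(x,y)
  p(0,0)=1/17: -0.0588 × log₂(0.0588) = 0.2404
  p(0,1)=5/17: -0.2941 × log₂(0.2941) = 0.5193
  p(1,0)=5/17: -0.2941 × log₂(0.2941) = 0.5193
  p(1,1)=6/17: -0.3529 × log₂(0.3529) = 0.5303
H(X,Y) = 1.8093 bits
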